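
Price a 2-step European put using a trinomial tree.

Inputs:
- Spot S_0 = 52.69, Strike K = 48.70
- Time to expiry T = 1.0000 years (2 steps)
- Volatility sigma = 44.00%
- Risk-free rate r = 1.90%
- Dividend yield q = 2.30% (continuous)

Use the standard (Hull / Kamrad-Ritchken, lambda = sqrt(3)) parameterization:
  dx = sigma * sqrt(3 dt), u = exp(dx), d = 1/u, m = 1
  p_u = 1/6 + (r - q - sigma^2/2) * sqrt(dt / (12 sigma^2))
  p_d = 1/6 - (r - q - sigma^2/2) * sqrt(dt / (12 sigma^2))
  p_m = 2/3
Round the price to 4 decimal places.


dt = T/N = 0.500000; dx = sigma*sqrt(3*dt) = 0.538888
u = exp(dx) = 1.714099; d = 1/u = 0.583397
p_u = 0.119904, p_m = 0.666667, p_d = 0.213430
Discount per step: exp(-r*dt) = 0.990545
Stock lattice S(k, j) with j the centered position index:
  k=0: S(0,+0) = 52.6900
  k=1: S(1,-1) = 30.7392; S(1,+0) = 52.6900; S(1,+1) = 90.3159
  k=2: S(2,-2) = 17.9331; S(2,-1) = 30.7392; S(2,+0) = 52.6900; S(2,+1) = 90.3159; S(2,+2) = 154.8104
Terminal payoffs V(N, j) = max(K - S_T, 0):
  V(2,-2) = 30.766864; V(2,-1) = 17.960824; V(2,+0) = 0.000000; V(2,+1) = 0.000000; V(2,+2) = 0.000000
Backward induction: V(k, j) = exp(-r*dt) * [p_u * V(k+1, j+1) + p_m * V(k+1, j) + p_d * V(k+1, j-1)]
  V(1,-1) = exp(-r*dt) * [p_u*0.000000 + p_m*17.960824 + p_d*30.766864] = 18.365143
  V(1,+0) = exp(-r*dt) * [p_u*0.000000 + p_m*0.000000 + p_d*17.960824] = 3.797128
  V(1,+1) = exp(-r*dt) * [p_u*0.000000 + p_m*0.000000 + p_d*0.000000] = 0.000000
  V(0,+0) = exp(-r*dt) * [p_u*0.000000 + p_m*3.797128 + p_d*18.365143] = 6.390090

Answer: Price = V(0,0) = 6.3901


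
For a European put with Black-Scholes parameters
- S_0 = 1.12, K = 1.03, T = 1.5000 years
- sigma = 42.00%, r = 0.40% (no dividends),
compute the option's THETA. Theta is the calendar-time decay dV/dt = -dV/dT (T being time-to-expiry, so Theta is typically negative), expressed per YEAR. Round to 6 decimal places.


Answer: Theta = -0.067613

Derivation:
d1 = 0.4317126196; d2 = -0.0826802263
phi(d1) = 0.3634453177; exp(-qT) = 1.0000000000; exp(-rT) = 0.9940179641
Theta = -S*exp(-qT)*phi(d1)*sigma/(2*sqrt(T)) + r*K*exp(-rT)*N(-d2) - q*S*exp(-qT)*N(-d1)
N(-d1) = 0.3329751471; N(-d2) = 0.5329470959; sqrt(T) = 1.2247448714
Term 1 = -1.1200 * 1.0000000000 * 0.3634453177 * 0.4200 / (2 * 1.2247448714) = -0.0697960373
Term 2 = 0.0040 * 1.0300 * 0.9940179641 * 0.5329470959 = 0.0021826070
Term 3 = 0 (no dividend yield, q = 0)
Theta = -0.0697960373 + (0.0021826070) + (0.0000000000) = -0.067613


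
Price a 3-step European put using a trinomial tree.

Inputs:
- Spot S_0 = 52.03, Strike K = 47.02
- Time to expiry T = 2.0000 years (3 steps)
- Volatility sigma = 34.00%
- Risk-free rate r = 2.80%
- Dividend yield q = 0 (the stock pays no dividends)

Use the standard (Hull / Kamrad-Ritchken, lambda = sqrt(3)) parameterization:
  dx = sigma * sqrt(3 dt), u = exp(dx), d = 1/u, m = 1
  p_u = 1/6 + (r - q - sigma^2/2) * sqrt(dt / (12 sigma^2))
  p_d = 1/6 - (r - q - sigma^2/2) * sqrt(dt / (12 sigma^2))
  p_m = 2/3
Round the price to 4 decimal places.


Answer: Price = V(0,0) = 5.7395

Derivation:
dt = T/N = 0.666667; dx = sigma*sqrt(3*dt) = 0.480833
u = exp(dx) = 1.617421; d = 1/u = 0.618268
p_u = 0.146008, p_m = 0.666667, p_d = 0.187325
Discount per step: exp(-r*dt) = 0.981506
Stock lattice S(k, j) with j the centered position index:
  k=0: S(0,+0) = 52.0300
  k=1: S(1,-1) = 32.1685; S(1,+0) = 52.0300; S(1,+1) = 84.1544
  k=2: S(2,-2) = 19.8888; S(2,-1) = 32.1685; S(2,+0) = 52.0300; S(2,+1) = 84.1544; S(2,+2) = 136.1130
  k=3: S(3,-3) = 12.2966; S(3,-2) = 19.8888; S(3,-1) = 32.1685; S(3,+0) = 52.0300; S(3,+1) = 84.1544; S(3,+2) = 136.1130; S(3,+3) = 220.1520
Terminal payoffs V(N, j) = max(K - S_T, 0):
  V(3,-3) = 34.723402; V(3,-2) = 27.131230; V(3,-1) = 14.851495; V(3,+0) = 0.000000; V(3,+1) = 0.000000; V(3,+2) = 0.000000; V(3,+3) = 0.000000
Backward induction: V(k, j) = exp(-r*dt) * [p_u * V(k+1, j+1) + p_m * V(k+1, j) + p_d * V(k+1, j-1)]
  V(2,-2) = exp(-r*dt) * [p_u*14.851495 + p_m*27.131230 + p_d*34.723402] = 26.265600
  V(2,-1) = exp(-r*dt) * [p_u*0.000000 + p_m*14.851495 + p_d*27.131230] = 14.706267
  V(2,+0) = exp(-r*dt) * [p_u*0.000000 + p_m*0.000000 + p_d*14.851495] = 2.730610
  V(2,+1) = exp(-r*dt) * [p_u*0.000000 + p_m*0.000000 + p_d*0.000000] = 0.000000
  V(2,+2) = exp(-r*dt) * [p_u*0.000000 + p_m*0.000000 + p_d*0.000000] = 0.000000
  V(1,-1) = exp(-r*dt) * [p_u*2.730610 + p_m*14.706267 + p_d*26.265600] = 14.843401
  V(1,+0) = exp(-r*dt) * [p_u*0.000000 + p_m*2.730610 + p_d*14.706267] = 4.490650
  V(1,+1) = exp(-r*dt) * [p_u*0.000000 + p_m*0.000000 + p_d*2.730610] = 0.502053
  V(0,+0) = exp(-r*dt) * [p_u*0.502053 + p_m*4.490650 + p_d*14.843401] = 5.739471


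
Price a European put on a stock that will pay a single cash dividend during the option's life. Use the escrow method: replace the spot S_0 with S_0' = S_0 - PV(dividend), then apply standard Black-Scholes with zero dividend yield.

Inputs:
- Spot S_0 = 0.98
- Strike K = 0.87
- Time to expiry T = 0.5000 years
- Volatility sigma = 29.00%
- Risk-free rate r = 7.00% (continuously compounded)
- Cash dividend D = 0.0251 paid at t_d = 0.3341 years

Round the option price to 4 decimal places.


PV(D) = D * exp(-r * t_d) = 0.0251 * 0.97688436 = 0.02451980
S_0' = S_0 - PV(D) = 0.9800 - 0.02451980 = 0.95548020
d1 = (ln(S_0'/K) + (r + sigma^2/2)*T) / (sigma*sqrt(T)) = 0.73025030
d2 = d1 - sigma*sqrt(T) = 0.52518933
exp(-rT) = 0.96560542
N(-d1) = 0.23261860; N(-d2) = 0.29972579
P = K * exp(-rT) * N(-d2) - S_0' * N(-d1) = 0.8700 * 0.96560542 * 0.29972579 - 0.95548020 * 0.23261860 = 0.0295

Answer: Price = 0.0295


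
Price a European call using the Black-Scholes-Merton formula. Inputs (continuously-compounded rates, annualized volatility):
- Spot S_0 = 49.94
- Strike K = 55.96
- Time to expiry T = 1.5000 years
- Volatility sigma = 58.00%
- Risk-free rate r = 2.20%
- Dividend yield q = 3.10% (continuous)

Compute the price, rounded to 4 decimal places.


Answer: Price = 11.1092

Derivation:
d1 = (ln(S/K) + (r - q + 0.5*sigma^2) * T) / (sigma * sqrt(T)) = 0.17594816
d2 = d1 - sigma * sqrt(T) = -0.53440386
exp(-rT) = 0.96753856; exp(-qT) = 0.95456456
C = S_0 * exp(-qT) * N(d1) - K * exp(-rT) * N(d2)
N(d1) = 0.56983267; N(d2) = 0.29653107
C = 49.9400 * 0.95456456 * 0.56983267 - 55.9600 * 0.96753856 * 0.29653107 = 11.1092


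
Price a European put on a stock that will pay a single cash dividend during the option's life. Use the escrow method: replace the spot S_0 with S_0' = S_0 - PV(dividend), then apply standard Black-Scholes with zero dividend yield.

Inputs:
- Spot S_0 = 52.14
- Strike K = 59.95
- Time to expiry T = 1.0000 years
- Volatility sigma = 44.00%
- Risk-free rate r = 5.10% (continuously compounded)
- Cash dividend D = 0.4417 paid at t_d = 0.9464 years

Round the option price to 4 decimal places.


Answer: Price = 12.3116

Derivation:
PV(D) = D * exp(-r * t_d) = 0.4417 * 0.95287991 = 0.42088705
S_0' = S_0 - PV(D) = 52.1400 - 0.42088705 = 51.71911295
d1 = (ln(S_0'/K) + (r + sigma^2/2)*T) / (sigma*sqrt(T)) = 0.00026482
d2 = d1 - sigma*sqrt(T) = -0.43973518
exp(-rT) = 0.95027867
N(-d1) = 0.49989435; N(-d2) = 0.66993554
P = K * exp(-rT) * N(-d2) - S_0' * N(-d1) = 59.9500 * 0.95027867 * 0.66993554 - 51.71911295 * 0.49989435 = 12.3116


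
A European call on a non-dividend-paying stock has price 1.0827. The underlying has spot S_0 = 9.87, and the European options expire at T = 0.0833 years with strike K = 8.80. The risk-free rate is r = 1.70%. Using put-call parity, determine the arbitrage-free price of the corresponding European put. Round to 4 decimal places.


Answer: Put price = 0.0002

Derivation:
Put-call parity: C - P = S_0 * exp(-qT) - K * exp(-rT).
S_0 * exp(-qT) = 9.8700 * 1.00000000 = 9.87000000
K * exp(-rT) = 8.8000 * 0.99858490 = 8.78754714
P = C - S*exp(-qT) + K*exp(-rT)
P = 1.0827 - 9.87000000 + 8.78754714 = 0.0002


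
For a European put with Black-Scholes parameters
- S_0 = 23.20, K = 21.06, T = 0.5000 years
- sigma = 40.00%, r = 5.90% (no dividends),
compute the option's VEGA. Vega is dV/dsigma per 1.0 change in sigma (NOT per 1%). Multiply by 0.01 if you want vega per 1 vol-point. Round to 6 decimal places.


d1 = 0.5878771651; d2 = 0.3050344526
phi(d1) = 0.3356325516; exp(-qT) = 1.0000000000; exp(-rT) = 0.9709308776
Vega = S * exp(-qT) * phi(d1) * sqrt(T) = 23.2000 * 1.0000000000 * 0.3356325516 * 0.7071067812 = 5.506011

Answer: Vega = 5.506011


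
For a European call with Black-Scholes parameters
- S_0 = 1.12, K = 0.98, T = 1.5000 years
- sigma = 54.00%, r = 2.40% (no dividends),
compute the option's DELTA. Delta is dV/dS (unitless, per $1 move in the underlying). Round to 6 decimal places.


d1 = 0.5870177865; d2 = -0.0743444441
phi(d1) = 0.3358020351; exp(-qT) = 1.0000000000; exp(-rT) = 0.9646402935
N(d1) = 0.7214041194
Delta = exp(-qT) * N(d1) = 1.0000000000 * 0.7214041194 = 0.721404

Answer: Delta = 0.721404


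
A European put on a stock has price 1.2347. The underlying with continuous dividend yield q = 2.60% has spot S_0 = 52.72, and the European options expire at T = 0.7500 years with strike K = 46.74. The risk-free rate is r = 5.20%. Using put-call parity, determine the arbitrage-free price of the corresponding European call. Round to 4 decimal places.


Put-call parity: C - P = S_0 * exp(-qT) - K * exp(-rT).
S_0 * exp(-qT) = 52.7200 * 0.98068890 = 51.70191855
K * exp(-rT) = 46.7400 * 0.96175071 = 44.95222815
C = P + S*exp(-qT) - K*exp(-rT)
C = 1.2347 + 51.70191855 - 44.95222815 = 7.9844

Answer: Call price = 7.9844


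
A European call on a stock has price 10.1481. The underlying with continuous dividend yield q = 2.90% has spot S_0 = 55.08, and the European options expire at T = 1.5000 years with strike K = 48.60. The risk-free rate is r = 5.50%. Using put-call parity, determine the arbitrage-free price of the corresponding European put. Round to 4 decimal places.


Put-call parity: C - P = S_0 * exp(-qT) - K * exp(-rT).
S_0 * exp(-qT) = 55.0800 * 0.95743255 = 52.73538508
K * exp(-rT) = 48.6000 * 0.92081144 = 44.75143588
P = C - S*exp(-qT) + K*exp(-rT)
P = 10.1481 - 52.73538508 + 44.75143588 = 2.1642

Answer: Put price = 2.1642


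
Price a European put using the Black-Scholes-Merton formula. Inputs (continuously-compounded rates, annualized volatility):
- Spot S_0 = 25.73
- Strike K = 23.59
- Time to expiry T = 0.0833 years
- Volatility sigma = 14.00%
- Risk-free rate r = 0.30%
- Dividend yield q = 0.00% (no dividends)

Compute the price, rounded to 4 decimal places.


d1 = (ln(S/K) + (r - q + 0.5*sigma^2) * T) / (sigma * sqrt(T)) = 2.17542014
d2 = d1 - sigma * sqrt(T) = 2.13501371
exp(-rT) = 0.99975013; exp(-qT) = 1.00000000
P = K * exp(-rT) * N(-d2) - S_0 * exp(-qT) * N(-d1)
N(-d1) = 0.01479932; N(-d2) = 0.01637995
P = 23.5900 * 0.99975013 * 0.01637995 - 25.7300 * 1.00000000 * 0.01479932 = 0.0055

Answer: Price = 0.0055


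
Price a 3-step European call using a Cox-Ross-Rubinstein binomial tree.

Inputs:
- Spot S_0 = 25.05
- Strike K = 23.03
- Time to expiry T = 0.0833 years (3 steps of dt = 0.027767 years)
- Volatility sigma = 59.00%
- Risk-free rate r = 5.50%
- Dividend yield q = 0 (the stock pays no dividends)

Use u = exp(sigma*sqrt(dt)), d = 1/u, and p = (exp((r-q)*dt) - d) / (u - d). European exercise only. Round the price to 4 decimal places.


dt = T/N = 0.027767
u = exp(sigma*sqrt(dt)) = 1.103309; d = 1/u = 0.906365
p = (exp((r-q)*dt) - d) / (u - d) = 0.483202
Discount per step: exp(-r*dt) = 0.998474
Stock lattice S(k, i) with i counting down-moves:
  k=0: S(0,0) = 25.0500
  k=1: S(1,0) = 27.6379; S(1,1) = 22.7044
  k=2: S(2,0) = 30.4931; S(2,1) = 25.0500; S(2,2) = 20.5785
  k=3: S(3,0) = 33.6433; S(3,1) = 27.6379; S(3,2) = 22.7044; S(3,3) = 18.6516
Terminal payoffs V(N, i) = max(S_T - K, 0):
  V(3,0) = 10.613330; V(3,1) = 4.607885; V(3,2) = 0.000000; V(3,3) = 0.000000
Backward induction: V(k, i) = exp(-r*dt) * [p * V(k+1, i) + (1-p) * V(k+1, i+1)].
  V(2,0) = exp(-r*dt) * [p*10.613330 + (1-p)*4.607885] = 7.498266
  V(2,1) = exp(-r*dt) * [p*4.607885 + (1-p)*0.000000] = 2.223140
  V(2,2) = exp(-r*dt) * [p*0.000000 + (1-p)*0.000000] = 0.000000
  V(1,0) = exp(-r*dt) * [p*7.498266 + (1-p)*2.223140] = 4.764807
  V(1,1) = exp(-r*dt) * [p*2.223140 + (1-p)*0.000000] = 1.072585
  V(0,0) = exp(-r*dt) * [p*4.764807 + (1-p)*1.072585] = 2.852314

Answer: Price = V(0,0) = 2.8523


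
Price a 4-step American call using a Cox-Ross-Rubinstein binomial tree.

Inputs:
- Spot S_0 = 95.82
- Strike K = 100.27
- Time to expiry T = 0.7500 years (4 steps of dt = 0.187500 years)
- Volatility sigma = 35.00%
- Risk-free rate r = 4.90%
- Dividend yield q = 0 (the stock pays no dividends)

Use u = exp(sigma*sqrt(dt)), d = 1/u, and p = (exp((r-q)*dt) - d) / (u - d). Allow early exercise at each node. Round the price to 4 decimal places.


Answer: Price = V(0,0) = 11.1680

Derivation:
dt = T/N = 0.187500
u = exp(sigma*sqrt(dt)) = 1.163642; d = 1/u = 0.859371
p = (exp((r-q)*dt) - d) / (u - d) = 0.492518
Discount per step: exp(-r*dt) = 0.990855
Stock lattice S(k, i) with i counting down-moves:
  k=0: S(0,0) = 95.8200
  k=1: S(1,0) = 111.5001; S(1,1) = 82.3449
  k=2: S(2,0) = 129.7462; S(2,1) = 95.8200; S(2,2) = 70.7649
  k=3: S(3,0) = 150.9781; S(3,1) = 111.5001; S(3,2) = 82.3449; S(3,3) = 60.8133
  k=4: S(4,0) = 175.6844; S(4,1) = 129.7462; S(4,2) = 95.8200; S(4,3) = 70.7649; S(4,4) = 52.2612
Terminal payoffs V(N, i) = max(S_T - K, 0):
  V(4,0) = 75.414402; V(4,1) = 29.476211; V(4,2) = 0.000000; V(4,3) = 0.000000; V(4,4) = 0.000000
Backward induction: V(k, i) = exp(-r*dt) * [p * V(k+1, i) + (1-p) * V(k+1, i+1)]; then take max(V_cont, immediate exercise) for American.
  V(3,0) = exp(-r*dt) * [p*75.414402 + (1-p)*29.476211] = 51.625108; exercise = 50.708096; V(3,0) = max -> 51.625108
  V(3,1) = exp(-r*dt) * [p*29.476211 + (1-p)*0.000000] = 14.384797; exercise = 11.230143; V(3,1) = max -> 14.384797
  V(3,2) = exp(-r*dt) * [p*0.000000 + (1-p)*0.000000] = 0.000000; exercise = 0.000000; V(3,2) = max -> 0.000000
  V(3,3) = exp(-r*dt) * [p*0.000000 + (1-p)*0.000000] = 0.000000; exercise = 0.000000; V(3,3) = max -> 0.000000
  V(2,0) = exp(-r*dt) * [p*51.625108 + (1-p)*14.384797] = 32.427026; exercise = 29.476211; V(2,0) = max -> 32.427026
  V(2,1) = exp(-r*dt) * [p*14.384797 + (1-p)*0.000000] = 7.019979; exercise = 0.000000; V(2,1) = max -> 7.019979
  V(2,2) = exp(-r*dt) * [p*0.000000 + (1-p)*0.000000] = 0.000000; exercise = 0.000000; V(2,2) = max -> 0.000000
  V(1,0) = exp(-r*dt) * [p*32.427026 + (1-p)*7.019979] = 19.354767; exercise = 11.230143; V(1,0) = max -> 19.354767
  V(1,1) = exp(-r*dt) * [p*7.019979 + (1-p)*0.000000] = 3.425846; exercise = 0.000000; V(1,1) = max -> 3.425846
  V(0,0) = exp(-r*dt) * [p*19.354767 + (1-p)*3.425846] = 11.168048; exercise = 0.000000; V(0,0) = max -> 11.168048


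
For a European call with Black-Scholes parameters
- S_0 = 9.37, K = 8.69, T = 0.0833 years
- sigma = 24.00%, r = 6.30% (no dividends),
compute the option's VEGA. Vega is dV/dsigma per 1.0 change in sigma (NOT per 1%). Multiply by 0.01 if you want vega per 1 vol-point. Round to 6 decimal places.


d1 = 1.1980552044; d2 = 1.1287870299
phi(d1) = 0.1946393987; exp(-qT) = 1.0000000000; exp(-rT) = 0.9947658462
Vega = S * exp(-qT) * phi(d1) * sqrt(T) = 9.3700 * 1.0000000000 * 0.1946393987 * 0.2886173938 = 0.526372

Answer: Vega = 0.526372


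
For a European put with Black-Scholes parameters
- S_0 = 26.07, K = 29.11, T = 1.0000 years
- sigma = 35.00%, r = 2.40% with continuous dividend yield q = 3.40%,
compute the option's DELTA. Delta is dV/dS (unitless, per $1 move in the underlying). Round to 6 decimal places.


d1 = -0.1687043709; d2 = -0.5187043709
phi(d1) = 0.3933053033; exp(-qT) = 0.9665715046; exp(-rT) = 0.9762857098
N(-d1) = 0.5669854097
Delta = -exp(-qT) * N(-d1) = -0.9665715046 * 0.5669854097 = -0.548032

Answer: Delta = -0.548032


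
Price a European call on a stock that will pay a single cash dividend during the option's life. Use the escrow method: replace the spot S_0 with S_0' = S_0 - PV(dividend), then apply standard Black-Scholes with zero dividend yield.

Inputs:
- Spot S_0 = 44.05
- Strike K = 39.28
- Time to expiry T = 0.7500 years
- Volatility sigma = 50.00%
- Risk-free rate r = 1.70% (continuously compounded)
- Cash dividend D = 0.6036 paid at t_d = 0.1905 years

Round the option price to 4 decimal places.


PV(D) = D * exp(-r * t_d) = 0.6036 * 0.99676674 = 0.60164840
S_0' = S_0 - PV(D) = 44.0500 - 0.60164840 = 43.44835160
d1 = (ln(S_0'/K) + (r + sigma^2/2)*T) / (sigma*sqrt(T)) = 0.47887147
d2 = d1 - sigma*sqrt(T) = 0.04585877
exp(-rT) = 0.98733094
N(d1) = 0.68398497; N(d2) = 0.51828859
C = S_0' * N(d1) - K * exp(-rT) * N(d2) = 43.44835160 * 0.68398497 - 39.2800 * 0.98733094 * 0.51828859 = 9.6176

Answer: Price = 9.6176


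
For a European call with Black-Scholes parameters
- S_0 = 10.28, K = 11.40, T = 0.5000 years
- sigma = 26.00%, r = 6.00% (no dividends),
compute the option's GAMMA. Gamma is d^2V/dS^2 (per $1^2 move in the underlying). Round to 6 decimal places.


d1 = -0.3073907151; d2 = -0.4912384782
phi(d1) = 0.3805327406; exp(-qT) = 1.0000000000; exp(-rT) = 0.9704455335
Gamma = exp(-qT) * phi(d1) / (S * sigma * sqrt(T)) = 1.0000000000 * 0.3805327406 / (10.2800 * 0.2600 * 0.7071067812) = 0.201345

Answer: Gamma = 0.201345


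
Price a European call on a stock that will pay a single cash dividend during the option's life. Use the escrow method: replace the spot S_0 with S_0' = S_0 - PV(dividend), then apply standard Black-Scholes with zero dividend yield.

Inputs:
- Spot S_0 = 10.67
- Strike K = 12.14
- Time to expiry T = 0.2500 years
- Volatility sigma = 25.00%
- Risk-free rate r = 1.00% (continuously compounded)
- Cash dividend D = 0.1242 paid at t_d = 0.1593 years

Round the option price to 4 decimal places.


PV(D) = D * exp(-r * t_d) = 0.1242 * 0.99840827 = 0.12400231
S_0' = S_0 - PV(D) = 10.6700 - 0.12400231 = 10.54599769
d1 = (ln(S_0'/K) + (r + sigma^2/2)*T) / (sigma*sqrt(T)) = -1.04357491
d2 = d1 - sigma*sqrt(T) = -1.16857491
exp(-rT) = 0.99750312
N(d1) = 0.14834105; N(d2) = 0.12128747
C = S_0' * N(d1) - K * exp(-rT) * N(d2) = 10.54599769 * 0.14834105 - 12.1400 * 0.99750312 * 0.12128747 = 0.0957

Answer: Price = 0.0957


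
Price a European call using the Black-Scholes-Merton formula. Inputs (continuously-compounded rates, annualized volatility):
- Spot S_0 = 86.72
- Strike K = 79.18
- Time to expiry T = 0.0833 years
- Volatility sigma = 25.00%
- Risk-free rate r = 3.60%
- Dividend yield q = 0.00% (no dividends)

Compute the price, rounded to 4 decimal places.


d1 = (ln(S/K) + (r - q + 0.5*sigma^2) * T) / (sigma * sqrt(T)) = 1.33827999
d2 = d1 - sigma * sqrt(T) = 1.26612565
exp(-rT) = 0.99700569; exp(-qT) = 1.00000000
C = S_0 * exp(-qT) * N(d1) - K * exp(-rT) * N(d2)
N(d1) = 0.90959741; N(d2) = 0.89726595
C = 86.7200 * 1.00000000 * 0.90959741 - 79.1800 * 0.99700569 * 0.89726595 = 8.0475

Answer: Price = 8.0475


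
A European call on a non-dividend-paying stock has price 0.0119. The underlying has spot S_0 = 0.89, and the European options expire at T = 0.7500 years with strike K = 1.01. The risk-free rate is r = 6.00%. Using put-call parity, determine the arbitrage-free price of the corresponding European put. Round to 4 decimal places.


Answer: Put price = 0.0875

Derivation:
Put-call parity: C - P = S_0 * exp(-qT) - K * exp(-rT).
S_0 * exp(-qT) = 0.8900 * 1.00000000 = 0.89000000
K * exp(-rT) = 1.0100 * 0.95599748 = 0.96555746
P = C - S*exp(-qT) + K*exp(-rT)
P = 0.0119 - 0.89000000 + 0.96555746 = 0.0875


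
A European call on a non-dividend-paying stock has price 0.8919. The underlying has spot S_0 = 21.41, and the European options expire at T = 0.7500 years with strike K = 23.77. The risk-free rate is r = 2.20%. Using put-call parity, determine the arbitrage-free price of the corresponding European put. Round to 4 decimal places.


Put-call parity: C - P = S_0 * exp(-qT) - K * exp(-rT).
S_0 * exp(-qT) = 21.4100 * 1.00000000 = 21.41000000
K * exp(-rT) = 23.7700 * 0.98363538 = 23.38101297
P = C - S*exp(-qT) + K*exp(-rT)
P = 0.8919 - 21.41000000 + 23.38101297 = 2.8629

Answer: Put price = 2.8629


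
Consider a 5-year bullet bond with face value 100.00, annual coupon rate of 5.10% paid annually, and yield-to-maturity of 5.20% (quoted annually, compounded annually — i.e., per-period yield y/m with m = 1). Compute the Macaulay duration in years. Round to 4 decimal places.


Coupon per period c = face * coupon_rate / m = 5.100000
Periods per year m = 1; per-period yield y/m = 0.052000
Number of cashflows N = 5
Cashflows (t years, CF_t, discount factor 1/(1+y/m)^(m*t), PV):
  t = 1.0000: CF_t = 5.100000, DF = 0.950570, PV = 4.847909
  t = 2.0000: CF_t = 5.100000, DF = 0.903584, PV = 4.608278
  t = 3.0000: CF_t = 5.100000, DF = 0.858920, PV = 4.380493
  t = 4.0000: CF_t = 5.100000, DF = 0.816464, PV = 4.163966
  t = 5.0000: CF_t = 105.100000, DF = 0.776106, PV = 81.568789
Price P = sum_t PV_t = 99.569436
Macaulay numerator sum_t t * PV_t:
  t * PV_t at t = 1.0000: 4.847909
  t * PV_t at t = 2.0000: 9.216557
  t * PV_t at t = 3.0000: 13.141478
  t * PV_t at t = 4.0000: 16.655866
  t * PV_t at t = 5.0000: 407.843947
Macaulay duration D = (sum_t t * PV_t) / P = 451.705756 / 99.569436 = 4.536591

Answer: Macaulay duration = 4.5366 years


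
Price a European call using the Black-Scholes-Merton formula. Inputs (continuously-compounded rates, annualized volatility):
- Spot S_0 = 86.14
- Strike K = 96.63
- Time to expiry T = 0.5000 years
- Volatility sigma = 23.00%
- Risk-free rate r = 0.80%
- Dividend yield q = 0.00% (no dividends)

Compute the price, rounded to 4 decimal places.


Answer: Price = 2.1770

Derivation:
d1 = (ln(S/K) + (r - q + 0.5*sigma^2) * T) / (sigma * sqrt(T)) = -0.60067413
d2 = d1 - sigma * sqrt(T) = -0.76330869
exp(-rT) = 0.99600799; exp(-qT) = 1.00000000
C = S_0 * exp(-qT) * N(d1) - K * exp(-rT) * N(d2)
N(d1) = 0.27402853; N(d2) = 0.22263966
C = 86.1400 * 1.00000000 * 0.27402853 - 96.6300 * 0.99600799 * 0.22263966 = 2.1770


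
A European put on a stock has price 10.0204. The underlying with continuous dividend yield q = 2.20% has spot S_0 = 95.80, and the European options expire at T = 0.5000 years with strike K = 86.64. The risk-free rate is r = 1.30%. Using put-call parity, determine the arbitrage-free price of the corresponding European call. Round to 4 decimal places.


Put-call parity: C - P = S_0 * exp(-qT) - K * exp(-rT).
S_0 * exp(-qT) = 95.8000 * 0.98906028 = 94.75197471
K * exp(-rT) = 86.6400 * 0.99352108 = 86.07866631
C = P + S*exp(-qT) - K*exp(-rT)
C = 10.0204 + 94.75197471 - 86.07866631 = 18.6937

Answer: Call price = 18.6937


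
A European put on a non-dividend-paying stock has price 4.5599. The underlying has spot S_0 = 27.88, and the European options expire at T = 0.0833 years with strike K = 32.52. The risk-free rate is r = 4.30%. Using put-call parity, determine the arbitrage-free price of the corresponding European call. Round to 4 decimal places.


Put-call parity: C - P = S_0 * exp(-qT) - K * exp(-rT).
S_0 * exp(-qT) = 27.8800 * 1.00000000 = 27.88000000
K * exp(-rT) = 32.5200 * 0.99642451 = 32.40372498
C = P + S*exp(-qT) - K*exp(-rT)
C = 4.5599 + 27.88000000 - 32.40372498 = 0.0362

Answer: Call price = 0.0362


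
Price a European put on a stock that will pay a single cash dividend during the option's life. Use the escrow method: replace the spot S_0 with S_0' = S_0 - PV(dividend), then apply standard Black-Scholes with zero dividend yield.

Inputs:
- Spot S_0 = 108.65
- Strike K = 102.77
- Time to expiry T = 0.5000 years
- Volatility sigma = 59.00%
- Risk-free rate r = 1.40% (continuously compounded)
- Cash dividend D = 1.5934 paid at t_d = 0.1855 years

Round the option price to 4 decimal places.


Answer: Price = 14.8849

Derivation:
PV(D) = D * exp(-r * t_d) = 1.5934 * 0.99740637 = 1.58926731
S_0' = S_0 - PV(D) = 108.6500 - 1.58926731 = 107.06073269
d1 = (ln(S_0'/K) + (r + sigma^2/2)*T) / (sigma*sqrt(T)) = 0.32341815
d2 = d1 - sigma*sqrt(T) = -0.09377485
exp(-rT) = 0.99302444
N(-d1) = 0.37318929; N(-d2) = 0.53735600
P = K * exp(-rT) * N(-d2) - S_0' * N(-d1) = 102.7700 * 0.99302444 * 0.53735600 - 107.06073269 * 0.37318929 = 14.8849


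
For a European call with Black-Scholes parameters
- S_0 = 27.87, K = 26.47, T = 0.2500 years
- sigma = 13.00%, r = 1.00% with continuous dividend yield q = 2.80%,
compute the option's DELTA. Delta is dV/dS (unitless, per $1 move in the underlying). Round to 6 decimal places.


Answer: Delta = 0.769820

Derivation:
d1 = 0.7561742347; d2 = 0.6911742347
phi(d1) = 0.2997404727; exp(-qT) = 0.9930244429; exp(-rT) = 0.9975031224
N(d1) = 0.7752276308
Delta = exp(-qT) * N(d1) = 0.9930244429 * 0.7752276308 = 0.769820


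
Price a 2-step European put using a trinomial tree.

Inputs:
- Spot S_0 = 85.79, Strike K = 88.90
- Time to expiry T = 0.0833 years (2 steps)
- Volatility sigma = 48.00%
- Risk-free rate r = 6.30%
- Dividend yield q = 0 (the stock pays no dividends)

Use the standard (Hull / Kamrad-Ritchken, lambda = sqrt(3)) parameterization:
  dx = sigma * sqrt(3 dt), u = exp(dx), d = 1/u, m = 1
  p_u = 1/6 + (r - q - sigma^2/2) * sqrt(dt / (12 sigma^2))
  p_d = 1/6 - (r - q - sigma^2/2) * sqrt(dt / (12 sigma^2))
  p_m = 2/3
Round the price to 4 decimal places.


Answer: Price = V(0,0) = 6.1622

Derivation:
dt = T/N = 0.041650; dx = sigma*sqrt(3*dt) = 0.169672
u = exp(dx) = 1.184916; d = 1/u = 0.843942
p_u = 0.160260, p_m = 0.666667, p_d = 0.173074
Discount per step: exp(-r*dt) = 0.997379
Stock lattice S(k, j) with j the centered position index:
  k=0: S(0,+0) = 85.7900
  k=1: S(1,-1) = 72.4018; S(1,+0) = 85.7900; S(1,+1) = 101.6539
  k=2: S(2,-2) = 61.1029; S(2,-1) = 72.4018; S(2,+0) = 85.7900; S(2,+1) = 101.6539; S(2,+2) = 120.4513
Terminal payoffs V(N, j) = max(K - S_T, 0):
  V(2,-2) = 27.797115; V(2,-1) = 16.498229; V(2,+0) = 3.110000; V(2,+1) = 0.000000; V(2,+2) = 0.000000
Backward induction: V(k, j) = exp(-r*dt) * [p_u * V(k+1, j+1) + p_m * V(k+1, j) + p_d * V(k+1, j-1)]
  V(1,-1) = exp(-r*dt) * [p_u*3.110000 + p_m*16.498229 + p_d*27.797115] = 16.265436
  V(1,+0) = exp(-r*dt) * [p_u*0.000000 + p_m*3.110000 + p_d*16.498229] = 4.915824
  V(1,+1) = exp(-r*dt) * [p_u*0.000000 + p_m*0.000000 + p_d*3.110000] = 0.536848
  V(0,+0) = exp(-r*dt) * [p_u*0.536848 + p_m*4.915824 + p_d*16.265436] = 6.162178


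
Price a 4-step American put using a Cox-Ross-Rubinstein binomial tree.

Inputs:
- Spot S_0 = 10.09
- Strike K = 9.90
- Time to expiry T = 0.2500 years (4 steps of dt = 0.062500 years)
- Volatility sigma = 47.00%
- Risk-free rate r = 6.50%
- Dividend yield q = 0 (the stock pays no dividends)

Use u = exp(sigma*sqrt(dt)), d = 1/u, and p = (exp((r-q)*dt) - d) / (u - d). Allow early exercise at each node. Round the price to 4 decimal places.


Answer: Price = V(0,0) = 0.7481

Derivation:
dt = T/N = 0.062500
u = exp(sigma*sqrt(dt)) = 1.124682; d = 1/u = 0.889141
p = (exp((r-q)*dt) - d) / (u - d) = 0.487941
Discount per step: exp(-r*dt) = 0.995946
Stock lattice S(k, i) with i counting down-moves:
  k=0: S(0,0) = 10.0900
  k=1: S(1,0) = 11.3480; S(1,1) = 8.9714
  k=2: S(2,0) = 12.7629; S(2,1) = 10.0900; S(2,2) = 7.9769
  k=3: S(3,0) = 14.3542; S(3,1) = 11.3480; S(3,2) = 8.9714; S(3,3) = 7.0925
  k=4: S(4,0) = 16.1439; S(4,1) = 12.7629; S(4,2) = 10.0900; S(4,3) = 7.9769; S(4,4) = 6.3063
Terminal payoffs V(N, i) = max(K - S_T, 0):
  V(4,0) = 0.000000; V(4,1) = 0.000000; V(4,2) = 0.000000; V(4,3) = 1.923140; V(4,4) = 3.593727
Backward induction: V(k, i) = exp(-r*dt) * [p * V(k+1, i) + (1-p) * V(k+1, i+1)]; then take max(V_cont, immediate exercise) for American.
  V(3,0) = exp(-r*dt) * [p*0.000000 + (1-p)*0.000000] = 0.000000; exercise = 0.000000; V(3,0) = max -> 0.000000
  V(3,1) = exp(-r*dt) * [p*0.000000 + (1-p)*0.000000] = 0.000000; exercise = 0.000000; V(3,1) = max -> 0.000000
  V(3,2) = exp(-r*dt) * [p*0.000000 + (1-p)*1.923140] = 0.980768; exercise = 0.928572; V(3,2) = max -> 0.980768
  V(3,3) = exp(-r*dt) * [p*1.923140 + (1-p)*3.593727] = 2.767314; exercise = 2.807451; V(3,3) = max -> 2.807451
  V(2,0) = exp(-r*dt) * [p*0.000000 + (1-p)*0.000000] = 0.000000; exercise = 0.000000; V(2,0) = max -> 0.000000
  V(2,1) = exp(-r*dt) * [p*0.000000 + (1-p)*0.980768] = 0.500175; exercise = 0.000000; V(2,1) = max -> 0.500175
  V(2,2) = exp(-r*dt) * [p*0.980768 + (1-p)*2.807451] = 1.908368; exercise = 1.923140; V(2,2) = max -> 1.923140
  V(1,0) = exp(-r*dt) * [p*0.000000 + (1-p)*0.500175] = 0.255080; exercise = 0.000000; V(1,0) = max -> 0.255080
  V(1,1) = exp(-r*dt) * [p*0.500175 + (1-p)*1.923140] = 1.223835; exercise = 0.928572; V(1,1) = max -> 1.223835
  V(0,0) = exp(-r*dt) * [p*0.255080 + (1-p)*1.223835] = 0.748094; exercise = 0.000000; V(0,0) = max -> 0.748094


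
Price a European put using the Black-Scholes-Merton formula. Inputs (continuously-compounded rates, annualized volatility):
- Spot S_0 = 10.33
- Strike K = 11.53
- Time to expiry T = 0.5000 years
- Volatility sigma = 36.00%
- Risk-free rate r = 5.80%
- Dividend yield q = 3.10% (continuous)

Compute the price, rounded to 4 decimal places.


d1 = (ln(S/K) + (r - q + 0.5*sigma^2) * T) / (sigma * sqrt(T)) = -0.25141595
d2 = d1 - sigma * sqrt(T) = -0.50597439
exp(-rT) = 0.97141646; exp(-qT) = 0.98461951
P = K * exp(-rT) * N(-d2) - S_0 * exp(-qT) * N(-d1)
N(-d1) = 0.59925373; N(-d2) = 0.69356268
P = 11.5300 * 0.97141646 * 0.69356268 - 10.3300 * 0.98461951 * 0.59925373 = 1.6731

Answer: Price = 1.6731


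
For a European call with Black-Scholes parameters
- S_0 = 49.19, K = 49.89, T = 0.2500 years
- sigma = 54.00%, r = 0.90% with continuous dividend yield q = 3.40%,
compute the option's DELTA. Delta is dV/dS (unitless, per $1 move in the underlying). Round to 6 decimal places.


Answer: Delta = 0.519297

Derivation:
d1 = 0.0595176627; d2 = -0.2104823373
phi(d1) = 0.3982363088; exp(-qT) = 0.9915360229; exp(-rT) = 0.9977525294
N(d1) = 0.5237301012
Delta = exp(-qT) * N(d1) = 0.9915360229 * 0.5237301012 = 0.519297


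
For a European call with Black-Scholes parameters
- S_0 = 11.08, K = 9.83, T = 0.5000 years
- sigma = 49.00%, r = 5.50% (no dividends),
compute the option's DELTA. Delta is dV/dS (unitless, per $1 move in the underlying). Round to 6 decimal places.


d1 = 0.5980903888; d2 = 0.2516080661
phi(d1) = 0.3336060111; exp(-qT) = 1.0000000000; exp(-rT) = 0.9728746826
N(d1) = 0.7251101885
Delta = exp(-qT) * N(d1) = 1.0000000000 * 0.7251101885 = 0.725110

Answer: Delta = 0.725110


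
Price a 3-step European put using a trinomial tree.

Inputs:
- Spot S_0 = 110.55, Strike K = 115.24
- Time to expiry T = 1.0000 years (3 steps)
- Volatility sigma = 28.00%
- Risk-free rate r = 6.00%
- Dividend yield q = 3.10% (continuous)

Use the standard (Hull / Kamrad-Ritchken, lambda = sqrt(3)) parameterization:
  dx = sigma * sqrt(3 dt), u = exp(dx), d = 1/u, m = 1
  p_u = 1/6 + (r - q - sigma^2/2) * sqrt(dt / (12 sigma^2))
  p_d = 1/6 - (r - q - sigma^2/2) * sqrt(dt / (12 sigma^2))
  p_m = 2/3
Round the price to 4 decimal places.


dt = T/N = 0.333333; dx = sigma*sqrt(3*dt) = 0.280000
u = exp(dx) = 1.323130; d = 1/u = 0.755784
p_u = 0.160595, p_m = 0.666667, p_d = 0.172738
Discount per step: exp(-r*dt) = 0.980199
Stock lattice S(k, j) with j the centered position index:
  k=0: S(0,+0) = 110.5500
  k=1: S(1,-1) = 83.5519; S(1,+0) = 110.5500; S(1,+1) = 146.2720
  k=2: S(2,-2) = 63.1472; S(2,-1) = 83.5519; S(2,+0) = 110.5500; S(2,+1) = 146.2720; S(2,+2) = 193.5368
  k=3: S(3,-3) = 47.7256; S(3,-2) = 63.1472; S(3,-1) = 83.5519; S(3,+0) = 110.5500; S(3,+1) = 146.2720; S(3,+2) = 193.5368; S(3,+3) = 256.0744
Terminal payoffs V(N, j) = max(K - S_T, 0):
  V(3,-3) = 67.514402; V(3,-2) = 52.092838; V(3,-1) = 31.688107; V(3,+0) = 4.690000; V(3,+1) = 0.000000; V(3,+2) = 0.000000; V(3,+3) = 0.000000
Backward induction: V(k, j) = exp(-r*dt) * [p_u * V(k+1, j+1) + p_m * V(k+1, j) + p_d * V(k+1, j-1)]
  V(2,-2) = exp(-r*dt) * [p_u*31.688107 + p_m*52.092838 + p_d*67.514402] = 50.460458
  V(2,-1) = exp(-r*dt) * [p_u*4.690000 + p_m*31.688107 + p_d*52.092838] = 30.265608
  V(2,+0) = exp(-r*dt) * [p_u*0.000000 + p_m*4.690000 + p_d*31.688107] = 8.430110
  V(2,+1) = exp(-r*dt) * [p_u*0.000000 + p_m*0.000000 + p_d*4.690000] = 0.794100
  V(2,+2) = exp(-r*dt) * [p_u*0.000000 + p_m*0.000000 + p_d*0.000000] = 0.000000
  V(1,-1) = exp(-r*dt) * [p_u*8.430110 + p_m*30.265608 + p_d*50.460458] = 29.648414
  V(1,+0) = exp(-r*dt) * [p_u*0.794100 + p_m*8.430110 + p_d*30.265608] = 10.758294
  V(1,+1) = exp(-r*dt) * [p_u*0.000000 + p_m*0.794100 + p_d*8.430110] = 1.946284
  V(0,+0) = exp(-r*dt) * [p_u*1.946284 + p_m*10.758294 + p_d*29.648414] = 12.356551

Answer: Price = V(0,0) = 12.3566


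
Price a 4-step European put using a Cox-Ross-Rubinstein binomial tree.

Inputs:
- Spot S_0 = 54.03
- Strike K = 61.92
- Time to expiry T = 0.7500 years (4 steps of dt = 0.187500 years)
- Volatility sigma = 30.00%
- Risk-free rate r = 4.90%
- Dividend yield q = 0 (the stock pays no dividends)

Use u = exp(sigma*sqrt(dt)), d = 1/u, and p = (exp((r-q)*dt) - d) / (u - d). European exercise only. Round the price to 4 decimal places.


Answer: Price = V(0,0) = 9.4255

Derivation:
dt = T/N = 0.187500
u = exp(sigma*sqrt(dt)) = 1.138719; d = 1/u = 0.878180
p = (exp((r-q)*dt) - d) / (u - d) = 0.502996
Discount per step: exp(-r*dt) = 0.990855
Stock lattice S(k, i) with i counting down-moves:
  k=0: S(0,0) = 54.0300
  k=1: S(1,0) = 61.5250; S(1,1) = 47.4481
  k=2: S(2,0) = 70.0597; S(2,1) = 54.0300; S(2,2) = 41.6679
  k=3: S(3,0) = 79.7782; S(3,1) = 61.5250; S(3,2) = 47.4481; S(3,3) = 36.5919
  k=4: S(4,0) = 90.8450; S(4,1) = 70.0597; S(4,2) = 54.0300; S(4,3) = 41.6679; S(4,4) = 32.1343
Terminal payoffs V(N, i) = max(K - S_T, 0):
  V(4,0) = 0.000000; V(4,1) = 0.000000; V(4,2) = 7.890000; V(4,3) = 20.252068; V(4,4) = 29.785693
Backward induction: V(k, i) = exp(-r*dt) * [p * V(k+1, i) + (1-p) * V(k+1, i+1)].
  V(3,0) = exp(-r*dt) * [p*0.000000 + (1-p)*0.000000] = 0.000000
  V(3,1) = exp(-r*dt) * [p*0.000000 + (1-p)*7.890000] = 3.885502
  V(3,2) = exp(-r*dt) * [p*7.890000 + (1-p)*20.252068] = 13.905655
  V(3,3) = exp(-r*dt) * [p*20.252068 + (1-p)*29.785693] = 24.761775
  V(2,0) = exp(-r*dt) * [p*0.000000 + (1-p)*3.885502] = 1.913451
  V(2,1) = exp(-r*dt) * [p*3.885502 + (1-p)*13.905655] = 8.784484
  V(2,2) = exp(-r*dt) * [p*13.905655 + (1-p)*24.761775] = 19.124677
  V(1,0) = exp(-r*dt) * [p*1.913451 + (1-p)*8.784484] = 5.279654
  V(1,1) = exp(-r*dt) * [p*8.784484 + (1-p)*19.124677] = 13.796268
  V(0,0) = exp(-r*dt) * [p*5.279654 + (1-p)*13.796268] = 9.425454


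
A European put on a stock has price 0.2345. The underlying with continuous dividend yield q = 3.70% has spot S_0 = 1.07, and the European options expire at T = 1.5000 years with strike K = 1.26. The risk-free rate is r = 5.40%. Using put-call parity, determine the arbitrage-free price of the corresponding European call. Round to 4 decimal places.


Answer: Call price = 0.0848

Derivation:
Put-call parity: C - P = S_0 * exp(-qT) - K * exp(-rT).
S_0 * exp(-qT) = 1.0700 * 0.94601202 = 1.01223287
K * exp(-rT) = 1.2600 * 0.92219369 = 1.16196405
C = P + S*exp(-qT) - K*exp(-rT)
C = 0.2345 + 1.01223287 - 1.16196405 = 0.0848


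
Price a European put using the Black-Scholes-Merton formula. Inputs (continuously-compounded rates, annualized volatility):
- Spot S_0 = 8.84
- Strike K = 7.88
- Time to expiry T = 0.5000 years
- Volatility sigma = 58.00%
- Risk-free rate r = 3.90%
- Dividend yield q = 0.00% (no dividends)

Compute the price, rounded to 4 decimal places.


Answer: Price = 0.8604

Derivation:
d1 = (ln(S/K) + (r - q + 0.5*sigma^2) * T) / (sigma * sqrt(T)) = 0.53291218
d2 = d1 - sigma * sqrt(T) = 0.12279025
exp(-rT) = 0.98068890; exp(-qT) = 1.00000000
P = K * exp(-rT) * N(-d2) - S_0 * exp(-qT) * N(-d1)
N(-d1) = 0.29704719; N(-d2) = 0.45113660
P = 7.8800 * 0.98068890 * 0.45113660 - 8.8400 * 1.00000000 * 0.29704719 = 0.8604


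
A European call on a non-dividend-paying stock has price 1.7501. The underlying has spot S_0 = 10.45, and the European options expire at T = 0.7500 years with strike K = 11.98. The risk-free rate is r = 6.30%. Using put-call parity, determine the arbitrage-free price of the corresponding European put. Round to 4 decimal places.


Put-call parity: C - P = S_0 * exp(-qT) - K * exp(-rT).
S_0 * exp(-qT) = 10.4500 * 1.00000000 = 10.45000000
K * exp(-rT) = 11.9800 * 0.95384891 = 11.42710989
P = C - S*exp(-qT) + K*exp(-rT)
P = 1.7501 - 10.45000000 + 11.42710989 = 2.7272

Answer: Put price = 2.7272


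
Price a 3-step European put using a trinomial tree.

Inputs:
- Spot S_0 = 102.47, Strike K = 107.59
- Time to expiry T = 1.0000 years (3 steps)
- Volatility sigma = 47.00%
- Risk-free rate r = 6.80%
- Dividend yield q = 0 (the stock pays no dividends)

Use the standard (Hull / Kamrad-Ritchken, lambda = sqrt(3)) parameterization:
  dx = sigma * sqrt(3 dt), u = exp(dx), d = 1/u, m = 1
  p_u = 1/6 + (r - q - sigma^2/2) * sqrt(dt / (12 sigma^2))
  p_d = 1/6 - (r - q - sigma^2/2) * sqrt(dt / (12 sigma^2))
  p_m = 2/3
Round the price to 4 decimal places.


Answer: Price = V(0,0) = 17.0445

Derivation:
dt = T/N = 0.333333; dx = sigma*sqrt(3*dt) = 0.470000
u = exp(dx) = 1.599994; d = 1/u = 0.625002
p_u = 0.151613, p_m = 0.666667, p_d = 0.181720
Discount per step: exp(-r*dt) = 0.977588
Stock lattice S(k, j) with j the centered position index:
  k=0: S(0,+0) = 102.4700
  k=1: S(1,-1) = 64.0440; S(1,+0) = 102.4700; S(1,+1) = 163.9514
  k=2: S(2,-2) = 40.0276; S(2,-1) = 64.0440; S(2,+0) = 102.4700; S(2,+1) = 163.9514; S(2,+2) = 262.3213
  k=3: S(3,-3) = 25.0174; S(3,-2) = 40.0276; S(3,-1) = 64.0440; S(3,+0) = 102.4700; S(3,+1) = 163.9514; S(3,+2) = 262.3213; S(3,+3) = 419.7126
Terminal payoffs V(N, j) = max(K - S_T, 0):
  V(3,-3) = 82.572638; V(3,-2) = 67.562366; V(3,-1) = 43.546018; V(3,+0) = 5.120000; V(3,+1) = 0.000000; V(3,+2) = 0.000000; V(3,+3) = 0.000000
Backward induction: V(k, j) = exp(-r*dt) * [p_u * V(k+1, j+1) + p_m * V(k+1, j) + p_d * V(k+1, j-1)]
  V(2,-2) = exp(-r*dt) * [p_u*43.546018 + p_m*67.562366 + p_d*82.572638] = 65.155114
  V(2,-1) = exp(-r*dt) * [p_u*5.120000 + p_m*43.546018 + p_d*67.562366] = 41.141180
  V(2,+0) = exp(-r*dt) * [p_u*0.000000 + p_m*5.120000 + p_d*43.546018] = 11.072663
  V(2,+1) = exp(-r*dt) * [p_u*0.000000 + p_m*0.000000 + p_d*5.120000] = 0.909554
  V(2,+2) = exp(-r*dt) * [p_u*0.000000 + p_m*0.000000 + p_d*0.000000] = 0.000000
  V(1,-1) = exp(-r*dt) * [p_u*11.072663 + p_m*41.141180 + p_d*65.155114] = 40.028522
  V(1,+0) = exp(-r*dt) * [p_u*0.909554 + p_m*11.072663 + p_d*41.141180] = 14.659763
  V(1,+1) = exp(-r*dt) * [p_u*0.000000 + p_m*0.909554 + p_d*11.072663] = 2.559807
  V(0,+0) = exp(-r*dt) * [p_u*2.559807 + p_m*14.659763 + p_d*40.028522] = 17.044500


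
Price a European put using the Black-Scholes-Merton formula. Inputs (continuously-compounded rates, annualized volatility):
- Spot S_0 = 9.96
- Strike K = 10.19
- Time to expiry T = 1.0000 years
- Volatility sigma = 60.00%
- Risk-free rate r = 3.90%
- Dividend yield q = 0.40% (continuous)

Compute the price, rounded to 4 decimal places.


Answer: Price = 2.2657

Derivation:
d1 = (ln(S/K) + (r - q + 0.5*sigma^2) * T) / (sigma * sqrt(T)) = 0.32028371
d2 = d1 - sigma * sqrt(T) = -0.27971629
exp(-rT) = 0.96175071; exp(-qT) = 0.99600799
P = K * exp(-rT) * N(-d2) - S_0 * exp(-qT) * N(-d1)
N(-d1) = 0.37437664; N(-d2) = 0.61015241
P = 10.1900 * 0.96175071 * 0.61015241 - 9.9600 * 0.99600799 * 0.37437664 = 2.2657


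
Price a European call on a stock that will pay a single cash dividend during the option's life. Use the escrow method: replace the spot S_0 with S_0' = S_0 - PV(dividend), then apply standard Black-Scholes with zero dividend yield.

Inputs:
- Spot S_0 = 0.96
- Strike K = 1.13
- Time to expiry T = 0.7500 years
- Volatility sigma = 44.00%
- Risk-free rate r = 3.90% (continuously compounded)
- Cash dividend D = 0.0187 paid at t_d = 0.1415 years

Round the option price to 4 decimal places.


Answer: Price = 0.0882

Derivation:
PV(D) = D * exp(-r * t_d) = 0.0187 * 0.99449670 = 0.01859709
S_0' = S_0 - PV(D) = 0.9600 - 0.01859709 = 0.94140291
d1 = (ln(S_0'/K) + (r + sigma^2/2)*T) / (sigma*sqrt(T)) = -0.21191823
d2 = d1 - sigma*sqrt(T) = -0.59296940
exp(-rT) = 0.97117364
N(d1) = 0.41608542; N(d2) = 0.27660081
C = S_0' * N(d1) - K * exp(-rT) * N(d2) = 0.94140291 * 0.41608542 - 1.1300 * 0.97117364 * 0.27660081 = 0.0882


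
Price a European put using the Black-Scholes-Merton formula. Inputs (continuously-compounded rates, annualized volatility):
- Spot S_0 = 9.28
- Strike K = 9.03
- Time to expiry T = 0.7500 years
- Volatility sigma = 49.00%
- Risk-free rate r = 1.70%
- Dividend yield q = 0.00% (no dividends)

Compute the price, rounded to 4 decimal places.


d1 = (ln(S/K) + (r - q + 0.5*sigma^2) * T) / (sigma * sqrt(T)) = 0.30657695
d2 = d1 - sigma * sqrt(T) = -0.11777550
exp(-rT) = 0.98733094; exp(-qT) = 1.00000000
P = K * exp(-rT) * N(-d2) - S_0 * exp(-qT) * N(-d1)
N(-d1) = 0.37958270; N(-d2) = 0.54687723
P = 9.0300 * 0.98733094 * 0.54687723 - 9.2800 * 1.00000000 * 0.37958270 = 1.3532

Answer: Price = 1.3532
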